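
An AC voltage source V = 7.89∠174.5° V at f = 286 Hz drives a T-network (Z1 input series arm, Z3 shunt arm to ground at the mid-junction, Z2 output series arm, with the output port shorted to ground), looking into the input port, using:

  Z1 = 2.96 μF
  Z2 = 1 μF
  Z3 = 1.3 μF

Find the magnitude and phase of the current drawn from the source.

Step 1 — Angular frequency: ω = 2π·f = 2π·286 = 1797 rad/s.
Step 2 — Component impedances:
  Z1: Z = 1/(jωC) = -j/(ω·C) = 0 - j188 Ω
  Z2: Z = 1/(jωC) = -j/(ω·C) = 0 - j556.5 Ω
  Z3: Z = 1/(jωC) = -j/(ω·C) = 0 - j428.1 Ω
Step 3 — With the output port shorted to ground, the output series arm Z2 runs from the junction to ground; the shunt arm Z3 also runs from the junction to ground. They appear in parallel: Z3 || Z2 = 0 - j242 Ω.
Step 4 — Series with input arm Z1: Z_in = Z1 + (Z3 || Z2) = 0 - j430 Ω = 430∠-90.0° Ω.
Step 5 — Source phasor: V = 7.89∠174.5° V = -7.854 + j0.7562 V.
Step 6 — Ohm's law: I = V / Z_total = (-7.854 + j0.7562) / (0 - j430) = -0.001759 - j0.01827 A.
Step 7 — Convert to polar: |I| = 0.01835 A, ∠I = -95.5°.

I = 0.01835∠-95.5° A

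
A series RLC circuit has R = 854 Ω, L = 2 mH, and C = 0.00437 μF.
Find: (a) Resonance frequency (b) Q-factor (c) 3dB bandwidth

Step 1 — Resonance condition Im(Z)=0 gives ω₀ = 1/√(LC).
Step 2 — ω₀ = 1/√(0.002·4.37e-09) = 3.383e+05 rad/s.
Step 3 — f₀ = ω₀/(2π) = 5.383e+04 Hz.
Step 4 — Series Q: Q = ω₀L/R = 3.383e+05·0.002/854 = 0.7922.
Step 5 — 3dB bandwidth: Δω = ω₀/Q = 4.27e+05 rad/s; BW = Δω/(2π) = 6.796e+04 Hz.

(a) f₀ = 5.383e+04 Hz  (b) Q = 0.7922  (c) BW = 6.796e+04 Hz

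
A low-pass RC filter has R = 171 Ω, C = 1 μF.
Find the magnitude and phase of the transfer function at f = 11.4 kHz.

Step 1 — Angular frequency: ω = 2π·1.14e+04 = 7.163e+04 rad/s.
Step 2 — Transfer function: H(jω) = 1/(1 + jωRC).
Step 3 — Denominator: 1 + jωRC = 1 + j·7.163e+04·171·1e-06 = 1 + j12.25.
Step 4 — H = 0.006621 - j0.0811.
Step 5 — Magnitude: |H| = 0.08137 (-21.8 dB); phase: φ = -85.3°.

|H| = 0.08137 (-21.8 dB), φ = -85.3°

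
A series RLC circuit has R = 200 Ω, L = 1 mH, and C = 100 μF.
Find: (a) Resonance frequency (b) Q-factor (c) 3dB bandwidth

Step 1 — Resonance condition Im(Z)=0 gives ω₀ = 1/√(LC).
Step 2 — ω₀ = 1/√(0.001·0.0001) = 3162 rad/s.
Step 3 — f₀ = ω₀/(2π) = 503.3 Hz.
Step 4 — Series Q: Q = ω₀L/R = 3162·0.001/200 = 0.01581.
Step 5 — 3dB bandwidth: Δω = ω₀/Q = 2e+05 rad/s; BW = Δω/(2π) = 3.183e+04 Hz.

(a) f₀ = 503.3 Hz  (b) Q = 0.01581  (c) BW = 3.183e+04 Hz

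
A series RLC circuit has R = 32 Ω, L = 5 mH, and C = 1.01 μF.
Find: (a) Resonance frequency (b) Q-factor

Step 1 — Resonance condition Im(Z)=0 gives ω₀ = 1/√(LC).
Step 2 — ω₀ = 1/√(0.005·1.01e-06) = 1.407e+04 rad/s.
Step 3 — f₀ = ω₀/(2π) = 2240 Hz.
Step 4 — Series Q: Q = ω₀L/R = 1.407e+04·0.005/32 = 2.199.

(a) f₀ = 2240 Hz  (b) Q = 2.199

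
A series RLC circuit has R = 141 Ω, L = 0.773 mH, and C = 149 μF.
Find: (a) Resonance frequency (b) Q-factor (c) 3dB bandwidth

Step 1 — Resonance: ω₀ = 1/√(LC) = 1/√(0.000773·0.000149) = 2947 rad/s.
Step 2 — f₀ = ω₀/(2π) = 469 Hz.
Step 3 — Series Q: Q = ω₀L/R = 2947·0.000773/141 = 0.01615.
Step 4 — Bandwidth: Δω = ω₀/Q = 1.824e+05 rad/s; BW = Δω/(2π) = 2.903e+04 Hz.

(a) f₀ = 469 Hz  (b) Q = 0.01615  (c) BW = 2.903e+04 Hz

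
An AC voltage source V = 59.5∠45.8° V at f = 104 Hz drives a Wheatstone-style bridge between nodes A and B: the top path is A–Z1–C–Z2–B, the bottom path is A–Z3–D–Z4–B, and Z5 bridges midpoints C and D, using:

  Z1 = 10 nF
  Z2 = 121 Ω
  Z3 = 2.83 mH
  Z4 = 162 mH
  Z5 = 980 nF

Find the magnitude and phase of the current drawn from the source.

Step 1 — Angular frequency: ω = 2π·f = 2π·104 = 653.5 rad/s.
Step 2 — Component impedances:
  Z1: Z = 1/(jωC) = -j/(ω·C) = 0 - j1.53e+05 Ω
  Z2: Z = R = 121 Ω
  Z3: Z = jωL = j·653.5·0.00283 = 0 + j1.849 Ω
  Z4: Z = jωL = j·653.5·0.162 = 0 + j105.9 Ω
  Z5: Z = 1/(jωC) = -j/(ω·C) = 0 - j1562 Ω
Step 3 — Bridge requires nodal analysis (the Z5 bridge couples midpoints C and D, so the two paths cannot be reduced to a simple series/parallel combination). Setting node B to ground and injecting 1 A at node A, the 3-node admittance system at A, C, D solves to V_A = Z_AB = 0.6496 + j115.4 Ω = 115.4∠89.7° Ω.
Step 4 — Source phasor: V = 59.5∠45.8° V = 41.48 + j42.66 V.
Step 5 — Ohm's law: I = V / Z_total = (41.48 + j42.66) / (0.6496 + j115.4) = 0.3715 - j0.3572 A.
Step 6 — Convert to polar: |I| = 0.5154 A, ∠I = -43.9°.

I = 0.5154∠-43.9° A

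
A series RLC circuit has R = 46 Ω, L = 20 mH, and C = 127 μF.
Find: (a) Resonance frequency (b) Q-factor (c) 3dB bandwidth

Step 1 — Resonance condition Im(Z)=0 gives ω₀ = 1/√(LC).
Step 2 — ω₀ = 1/√(0.02·0.000127) = 627.5 rad/s.
Step 3 — f₀ = ω₀/(2π) = 99.86 Hz.
Step 4 — Series Q: Q = ω₀L/R = 627.5·0.02/46 = 0.2728.
Step 5 — 3dB bandwidth: Δω = ω₀/Q = 2300 rad/s; BW = Δω/(2π) = 366.1 Hz.

(a) f₀ = 99.86 Hz  (b) Q = 0.2728  (c) BW = 366.1 Hz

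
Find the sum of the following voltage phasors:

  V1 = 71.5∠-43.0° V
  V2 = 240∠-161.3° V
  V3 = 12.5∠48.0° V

Step 1 — Convert each phasor to rectangular form:
  V1 = 71.5·(cos(-43.0°) + j·sin(-43.0°)) = 52.29 - j48.76 V
  V2 = 240·(cos(-161.3°) + j·sin(-161.3°)) = -227.3 - j76.95 V
  V3 = 12.5·(cos(48.0°) + j·sin(48.0°)) = 8.364 + j9.289 V
Step 2 — Sum components: V_total = -166.7 - j116.4 V.
Step 3 — Convert to polar: |V_total| = 203.3 V, ∠V_total = -145.1°.

V_total = 203.3∠-145.1° V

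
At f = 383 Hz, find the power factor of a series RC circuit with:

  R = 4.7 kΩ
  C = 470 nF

Step 1 — Angular frequency: ω = 2π·f = 2π·383 = 2406 rad/s.
Step 2 — Component impedances:
  R: Z = R = 4700 Ω
  C: Z = 1/(jωC) = -j/(ω·C) = 0 - j884.1 Ω
Step 3 — Series combination: Z_total = R + C = 4700 - j884.1 Ω = 4782∠-10.7° Ω.
Step 4 — Power factor: PF = cos(φ) = Re(Z)/|Z| = 4700/4782.4 = 0.9828.
Step 5 — Type: Im(Z) = -884.1 ⇒ leading (phase φ = -10.7°).

PF = 0.9828 (leading, φ = -10.7°)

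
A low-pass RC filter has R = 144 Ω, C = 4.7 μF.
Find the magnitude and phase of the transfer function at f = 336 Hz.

Step 1 — Angular frequency: ω = 2π·336 = 2111 rad/s.
Step 2 — Transfer function: H(jω) = 1/(1 + jωRC).
Step 3 — Denominator: 1 + jωRC = 1 + j·2111·144·4.7e-06 = 1 + j1.429.
Step 4 — H = 0.3288 - j0.4698.
Step 5 — Magnitude: |H| = 0.5734 (-4.8 dB); phase: φ = -55.0°.

|H| = 0.5734 (-4.8 dB), φ = -55.0°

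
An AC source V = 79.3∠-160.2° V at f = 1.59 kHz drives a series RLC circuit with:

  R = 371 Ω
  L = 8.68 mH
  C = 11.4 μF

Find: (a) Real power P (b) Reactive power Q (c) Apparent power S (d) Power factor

Step 1 — Angular frequency: ω = 2π·f = 2π·1590 = 9990 rad/s.
Step 2 — Component impedances:
  R: Z = R = 371 Ω
  L: Z = jωL = j·9990·0.00868 = 0 + j86.72 Ω
  C: Z = 1/(jωC) = -j/(ω·C) = 0 - j8.78 Ω
Step 3 — Series combination: Z_total = R + L + C = 371 + j77.94 Ω = 379.1∠11.9° Ω.
Step 4 — Source phasor: V = 79.3∠-160.2° V = -74.61 - j26.86 V.
Step 5 — Current: I = V / Z = -0.2072 - j0.02888 A = 0.2092∠-172.1° A.
Step 6 — Complex power: S = V·I* = 16.23 + j3.41 VA.
Step 7 — Real power: P = Re(S) = 16.23 W.
Step 8 — Reactive power: Q = Im(S) = 3.41 VAR.
Step 9 — Apparent power: |S| = 16.59 VA.
Step 10 — Power factor: PF = P/|S| = 0.9786 (lagging).

(a) P = 16.23 W  (b) Q = 3.41 VAR  (c) S = 16.59 VA  (d) PF = 0.9786 (lagging)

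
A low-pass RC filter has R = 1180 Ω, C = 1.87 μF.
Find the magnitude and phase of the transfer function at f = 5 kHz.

Step 1 — Angular frequency: ω = 2π·5000 = 3.142e+04 rad/s.
Step 2 — Transfer function: H(jω) = 1/(1 + jωRC).
Step 3 — Denominator: 1 + jωRC = 1 + j·3.142e+04·1180·1.87e-06 = 1 + j69.32.
Step 4 — H = 0.000208 - j0.01442.
Step 5 — Magnitude: |H| = 0.01442 (-36.8 dB); phase: φ = -89.2°.

|H| = 0.01442 (-36.8 dB), φ = -89.2°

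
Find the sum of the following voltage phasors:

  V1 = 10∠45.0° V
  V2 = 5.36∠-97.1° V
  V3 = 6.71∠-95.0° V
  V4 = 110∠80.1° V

Step 1 — Convert each phasor to rectangular form:
  V1 = 10·(cos(45.0°) + j·sin(45.0°)) = 7.071 + j7.071 V
  V2 = 5.36·(cos(-97.1°) + j·sin(-97.1°)) = -0.6625 - j5.319 V
  V3 = 6.71·(cos(-95.0°) + j·sin(-95.0°)) = -0.5848 - j6.684 V
  V4 = 110·(cos(80.1°) + j·sin(80.1°)) = 18.91 + j108.4 V
Step 2 — Sum components: V_total = 24.74 + j103.4 V.
Step 3 — Convert to polar: |V_total| = 106.3 V, ∠V_total = 76.5°.

V_total = 106.3∠76.5° V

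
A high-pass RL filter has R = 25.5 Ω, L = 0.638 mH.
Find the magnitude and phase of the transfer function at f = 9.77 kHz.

Step 1 — Angular frequency: ω = 2π·9770 = 6.139e+04 rad/s.
Step 2 — Transfer function: H(jω) = jωL/(R + jωL).
Step 3 — Numerator jωL = j·39.16; denominator R + jωL = 25.5 + j39.16.
Step 4 — H = 0.7023 + j0.4573.
Step 5 — Magnitude: |H| = 0.838 (-1.5 dB); phase: φ = 33.1°.

|H| = 0.838 (-1.5 dB), φ = 33.1°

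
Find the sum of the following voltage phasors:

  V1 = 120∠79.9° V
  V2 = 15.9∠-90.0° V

Step 1 — Convert each phasor to rectangular form:
  V1 = 120·(cos(79.9°) + j·sin(79.9°)) = 21.04 + j118.1 V
  V2 = 15.9·(cos(-90.0°) + j·sin(-90.0°)) = 0 - j15.9 V
Step 2 — Sum components: V_total = 21.04 + j102.2 V.
Step 3 — Convert to polar: |V_total| = 104.4 V, ∠V_total = 78.4°.

V_total = 104.4∠78.4° V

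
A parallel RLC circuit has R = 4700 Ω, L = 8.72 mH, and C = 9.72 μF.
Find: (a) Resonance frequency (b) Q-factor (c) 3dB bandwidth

Step 1 — Resonance: ω₀ = 1/√(LC) = 1/√(0.00872·9.72e-06) = 3435 rad/s.
Step 2 — f₀ = ω₀/(2π) = 546.7 Hz.
Step 3 — Parallel Q: Q = R/(ω₀L) = 4700/(3435·0.00872) = 156.9.
Step 4 — Bandwidth: Δω = ω₀/Q = 21.89 rad/s; BW = Δω/(2π) = 3.484 Hz.

(a) f₀ = 546.7 Hz  (b) Q = 156.9  (c) BW = 3.484 Hz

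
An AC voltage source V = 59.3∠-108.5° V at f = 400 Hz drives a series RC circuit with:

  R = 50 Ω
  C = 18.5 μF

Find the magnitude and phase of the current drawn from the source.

Step 1 — Angular frequency: ω = 2π·f = 2π·400 = 2513 rad/s.
Step 2 — Component impedances:
  R: Z = R = 50 Ω
  C: Z = 1/(jωC) = -j/(ω·C) = 0 - j21.51 Ω
Step 3 — Series combination: Z_total = R + C = 50 - j21.51 Ω = 54.43∠-23.3° Ω.
Step 4 — Source phasor: V = 59.3∠-108.5° V = -18.82 - j56.24 V.
Step 5 — Ohm's law: I = V / Z_total = (-18.82 - j56.24) / (50 - j21.51) = 0.09069 - j1.086 A.
Step 6 — Convert to polar: |I| = 1.089 A, ∠I = -85.2°.

I = 1.089∠-85.2° A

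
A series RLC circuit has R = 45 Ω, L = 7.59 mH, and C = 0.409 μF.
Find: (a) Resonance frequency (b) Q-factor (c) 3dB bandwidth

Step 1 — Resonance condition Im(Z)=0 gives ω₀ = 1/√(LC).
Step 2 — ω₀ = 1/√(0.00759·4.09e-07) = 1.795e+04 rad/s.
Step 3 — f₀ = ω₀/(2π) = 2857 Hz.
Step 4 — Series Q: Q = ω₀L/R = 1.795e+04·0.00759/45 = 3.027.
Step 5 — 3dB bandwidth: Δω = ω₀/Q = 5929 rad/s; BW = Δω/(2π) = 943.6 Hz.

(a) f₀ = 2857 Hz  (b) Q = 3.027  (c) BW = 943.6 Hz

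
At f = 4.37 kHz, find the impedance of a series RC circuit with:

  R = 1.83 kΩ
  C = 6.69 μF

Step 1 — Angular frequency: ω = 2π·f = 2π·4370 = 2.746e+04 rad/s.
Step 2 — Component impedances:
  R: Z = R = 1830 Ω
  C: Z = 1/(jωC) = -j/(ω·C) = 0 - j5.444 Ω
Step 3 — Series combination: Z_total = R + C = 1830 - j5.444 Ω = 1830∠-0.2° Ω.

Z = 1830 - j5.444 Ω = 1830∠-0.2° Ω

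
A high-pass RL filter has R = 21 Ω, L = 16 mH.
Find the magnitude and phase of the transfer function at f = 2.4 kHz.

Step 1 — Angular frequency: ω = 2π·2400 = 1.508e+04 rad/s.
Step 2 — Transfer function: H(jω) = jωL/(R + jωL).
Step 3 — Numerator jωL = j·241.3; denominator R + jωL = 21 + j241.3.
Step 4 — H = 0.9925 + j0.08638.
Step 5 — Magnitude: |H| = 0.9962 (-0.0 dB); phase: φ = 5.0°.

|H| = 0.9962 (-0.0 dB), φ = 5.0°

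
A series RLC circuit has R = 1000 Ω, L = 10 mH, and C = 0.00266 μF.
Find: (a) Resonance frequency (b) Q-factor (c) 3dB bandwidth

Step 1 — Resonance: ω₀ = 1/√(LC) = 1/√(0.01·2.66e-09) = 1.939e+05 rad/s.
Step 2 — f₀ = ω₀/(2π) = 3.086e+04 Hz.
Step 3 — Series Q: Q = ω₀L/R = 1.939e+05·0.01/1000 = 1.939.
Step 4 — Bandwidth: Δω = ω₀/Q = 1e+05 rad/s; BW = Δω/(2π) = 1.592e+04 Hz.

(a) f₀ = 3.086e+04 Hz  (b) Q = 1.939  (c) BW = 1.592e+04 Hz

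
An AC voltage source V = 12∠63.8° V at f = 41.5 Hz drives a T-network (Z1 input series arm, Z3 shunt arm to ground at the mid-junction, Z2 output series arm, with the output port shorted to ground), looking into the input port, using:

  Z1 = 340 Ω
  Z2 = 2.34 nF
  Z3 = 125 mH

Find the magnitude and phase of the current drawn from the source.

Step 1 — Angular frequency: ω = 2π·f = 2π·41.5 = 260.8 rad/s.
Step 2 — Component impedances:
  Z1: Z = R = 340 Ω
  Z2: Z = 1/(jωC) = -j/(ω·C) = 0 - j1.639e+06 Ω
  Z3: Z = jωL = j·260.8·0.125 = 0 + j32.59 Ω
Step 3 — With the output port shorted to ground, the output series arm Z2 runs from the junction to ground; the shunt arm Z3 also runs from the junction to ground. They appear in parallel: Z3 || Z2 = 0 + j32.59 Ω.
Step 4 — Series with input arm Z1: Z_in = Z1 + (Z3 || Z2) = 340 + j32.59 Ω = 341.6∠5.5° Ω.
Step 5 — Source phasor: V = 12∠63.8° V = 5.298 + j10.77 V.
Step 6 — Ohm's law: I = V / Z_total = (5.298 + j10.77) / (340 + j32.59) = 0.01845 + j0.0299 A.
Step 7 — Convert to polar: |I| = 0.03513 A, ∠I = 58.3°.

I = 0.03513∠58.3° A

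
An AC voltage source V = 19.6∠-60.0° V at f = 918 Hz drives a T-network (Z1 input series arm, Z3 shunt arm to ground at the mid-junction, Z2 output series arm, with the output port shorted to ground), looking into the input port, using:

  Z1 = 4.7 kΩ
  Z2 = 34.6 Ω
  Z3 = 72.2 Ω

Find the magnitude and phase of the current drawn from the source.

Step 1 — Angular frequency: ω = 2π·f = 2π·918 = 5768 rad/s.
Step 2 — Component impedances:
  Z1: Z = R = 4700 Ω
  Z2: Z = R = 34.6 Ω
  Z3: Z = R = 72.2 Ω
Step 3 — With the output port shorted to ground, the output series arm Z2 runs from the junction to ground; the shunt arm Z3 also runs from the junction to ground. They appear in parallel: Z3 || Z2 = 23.39 Ω.
Step 4 — Series with input arm Z1: Z_in = Z1 + (Z3 || Z2) = 4723 Ω = 4723∠0.0° Ω.
Step 5 — Source phasor: V = 19.6∠-60.0° V = 9.8 - j16.97 V.
Step 6 — Ohm's law: I = V / Z_total = (9.8 - j16.97) / (4723) = 0.002075 - j0.003594 A.
Step 7 — Convert to polar: |I| = 0.00415 A, ∠I = -60.0°.

I = 0.00415∠-60.0° A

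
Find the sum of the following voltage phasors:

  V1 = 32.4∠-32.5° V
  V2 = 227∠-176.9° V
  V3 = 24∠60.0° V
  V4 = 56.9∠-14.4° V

Step 1 — Convert each phasor to rectangular form:
  V1 = 32.4·(cos(-32.5°) + j·sin(-32.5°)) = 27.33 - j17.41 V
  V2 = 227·(cos(-176.9°) + j·sin(-176.9°)) = -226.7 - j12.28 V
  V3 = 24·(cos(60.0°) + j·sin(60.0°)) = 12 + j20.78 V
  V4 = 56.9·(cos(-14.4°) + j·sin(-14.4°)) = 55.11 - j14.15 V
Step 2 — Sum components: V_total = -132.2 - j23.05 V.
Step 3 — Convert to polar: |V_total| = 134.2 V, ∠V_total = -170.1°.

V_total = 134.2∠-170.1° V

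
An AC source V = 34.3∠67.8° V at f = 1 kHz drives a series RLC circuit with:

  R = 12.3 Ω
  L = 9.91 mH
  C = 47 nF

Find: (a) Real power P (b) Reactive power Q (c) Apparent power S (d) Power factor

Step 1 — Angular frequency: ω = 2π·f = 2π·1000 = 6283 rad/s.
Step 2 — Component impedances:
  R: Z = R = 12.3 Ω
  L: Z = jωL = j·6283·0.00991 = 0 + j62.27 Ω
  C: Z = 1/(jωC) = -j/(ω·C) = 0 - j3386 Ω
Step 3 — Series combination: Z_total = R + L + C = 12.3 - j3324 Ω = 3324∠-89.8° Ω.
Step 4 — Source phasor: V = 34.3∠67.8° V = 12.96 + j31.76 V.
Step 5 — Current: I = V / Z = -0.009539 + j0.003934 A = 0.01032∠157.6° A.
Step 6 — Complex power: S = V·I* = 0.00131 - j0.3539 VA.
Step 7 — Real power: P = Re(S) = 0.00131 W.
Step 8 — Reactive power: Q = Im(S) = -0.3539 VAR.
Step 9 — Apparent power: |S| = 0.3539 VA.
Step 10 — Power factor: PF = P/|S| = 0.0037 (leading).

(a) P = 0.00131 W  (b) Q = -0.3539 VAR  (c) S = 0.3539 VA  (d) PF = 0.0037 (leading)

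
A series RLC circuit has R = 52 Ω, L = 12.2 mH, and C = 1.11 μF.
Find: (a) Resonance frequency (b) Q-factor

Step 1 — Resonance condition Im(Z)=0 gives ω₀ = 1/√(LC).
Step 2 — ω₀ = 1/√(0.0122·1.11e-06) = 8593 rad/s.
Step 3 — f₀ = ω₀/(2π) = 1368 Hz.
Step 4 — Series Q: Q = ω₀L/R = 8593·0.0122/52 = 2.016.

(a) f₀ = 1368 Hz  (b) Q = 2.016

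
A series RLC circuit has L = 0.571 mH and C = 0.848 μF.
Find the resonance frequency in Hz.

Step 1 — Resonance condition Im(Z)=0 gives ω₀ = 1/√(LC).
Step 2 — ω₀ = 1/√(0.000571·8.48e-07) = 4.544e+04 rad/s.
Step 3 — f₀ = ω₀/(2π) = 7233 Hz.

f₀ = 7233 Hz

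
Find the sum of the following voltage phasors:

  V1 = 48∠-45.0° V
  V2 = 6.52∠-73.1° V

Step 1 — Convert each phasor to rectangular form:
  V1 = 48·(cos(-45.0°) + j·sin(-45.0°)) = 33.94 - j33.94 V
  V2 = 6.52·(cos(-73.1°) + j·sin(-73.1°)) = 1.895 - j6.238 V
Step 2 — Sum components: V_total = 35.84 - j40.18 V.
Step 3 — Convert to polar: |V_total| = 53.84 V, ∠V_total = -48.3°.

V_total = 53.84∠-48.3° V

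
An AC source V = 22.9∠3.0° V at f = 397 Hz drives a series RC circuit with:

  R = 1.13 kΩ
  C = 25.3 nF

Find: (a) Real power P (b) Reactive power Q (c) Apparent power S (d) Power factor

Step 1 — Angular frequency: ω = 2π·f = 2π·397 = 2494 rad/s.
Step 2 — Component impedances:
  R: Z = R = 1130 Ω
  C: Z = 1/(jωC) = -j/(ω·C) = 0 - j1.585e+04 Ω
Step 3 — Series combination: Z_total = R + C = 1130 - j1.585e+04 Ω = 1.589e+04∠-85.9° Ω.
Step 4 — Source phasor: V = 22.9∠3.0° V = 22.87 + j1.198 V.
Step 5 — Current: I = V / Z = 2.715e-05 + j0.001441 A = 0.001442∠88.9° A.
Step 6 — Complex power: S = V·I* = 0.002348 - j0.03293 VA.
Step 7 — Real power: P = Re(S) = 0.002348 W.
Step 8 — Reactive power: Q = Im(S) = -0.03293 VAR.
Step 9 — Apparent power: |S| = 0.03301 VA.
Step 10 — Power factor: PF = P/|S| = 0.07113 (leading).

(a) P = 0.002348 W  (b) Q = -0.03293 VAR  (c) S = 0.03301 VA  (d) PF = 0.07113 (leading)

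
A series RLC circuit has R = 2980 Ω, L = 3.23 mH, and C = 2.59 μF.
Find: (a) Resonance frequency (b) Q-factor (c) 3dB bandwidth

Step 1 — Resonance: ω₀ = 1/√(LC) = 1/√(0.00323·2.59e-06) = 1.093e+04 rad/s.
Step 2 — f₀ = ω₀/(2π) = 1740 Hz.
Step 3 — Series Q: Q = ω₀L/R = 1.093e+04·0.00323/2980 = 0.01185.
Step 4 — Bandwidth: Δω = ω₀/Q = 9.226e+05 rad/s; BW = Δω/(2π) = 1.468e+05 Hz.

(a) f₀ = 1740 Hz  (b) Q = 0.01185  (c) BW = 1.468e+05 Hz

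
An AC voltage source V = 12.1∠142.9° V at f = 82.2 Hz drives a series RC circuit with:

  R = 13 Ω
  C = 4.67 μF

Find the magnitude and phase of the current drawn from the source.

Step 1 — Angular frequency: ω = 2π·f = 2π·82.2 = 516.5 rad/s.
Step 2 — Component impedances:
  R: Z = R = 13 Ω
  C: Z = 1/(jωC) = -j/(ω·C) = 0 - j414.6 Ω
Step 3 — Series combination: Z_total = R + C = 13 - j414.6 Ω = 414.8∠-88.2° Ω.
Step 4 — Source phasor: V = 12.1∠142.9° V = -9.651 + j7.299 V.
Step 5 — Ohm's law: I = V / Z_total = (-9.651 + j7.299) / (13 - j414.6) = -0.01832 - j0.0227 A.
Step 6 — Convert to polar: |I| = 0.02917 A, ∠I = -128.9°.

I = 0.02917∠-128.9° A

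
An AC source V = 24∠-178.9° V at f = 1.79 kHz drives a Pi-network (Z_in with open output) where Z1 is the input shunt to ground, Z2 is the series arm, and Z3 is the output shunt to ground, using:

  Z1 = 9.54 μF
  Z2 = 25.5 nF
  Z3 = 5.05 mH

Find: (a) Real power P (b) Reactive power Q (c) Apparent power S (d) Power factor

Step 1 — Angular frequency: ω = 2π·f = 2π·1790 = 1.125e+04 rad/s.
Step 2 — Component impedances:
  Z1: Z = 1/(jωC) = -j/(ω·C) = 0 - j9.32 Ω
  Z2: Z = 1/(jωC) = -j/(ω·C) = 0 - j3487 Ω
  Z3: Z = jωL = j·1.125e+04·0.00505 = 0 + j56.8 Ω
Step 3 — With open output, the series arm Z2 and the output shunt Z3 appear in series to ground: Z2 + Z3 = 0 - j3430 Ω.
Step 4 — Parallel with input shunt Z1: Z_in = Z1 || (Z2 + Z3) = 0 - j9.295 Ω = 9.295∠-90.0° Ω.
Step 5 — Source phasor: V = 24∠-178.9° V = -24 - j0.4607 V.
Step 6 — Current: I = V / Z = 0.04957 - j2.582 A = 2.582∠-88.9° A.
Step 7 — Complex power: S = V·I* = 0 - j61.97 VA.
Step 8 — Real power: P = Re(S) = 0 W.
Step 9 — Reactive power: Q = Im(S) = -61.97 VAR.
Step 10 — Apparent power: |S| = 61.97 VA.
Step 11 — Power factor: PF = P/|S| = 0 (leading).

(a) P = 0 W  (b) Q = -61.97 VAR  (c) S = 61.97 VA  (d) PF = 0 (leading)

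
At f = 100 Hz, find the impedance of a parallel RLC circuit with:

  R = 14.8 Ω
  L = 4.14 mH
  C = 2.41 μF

Step 1 — Angular frequency: ω = 2π·f = 2π·100 = 628.3 rad/s.
Step 2 — Component impedances:
  R: Z = R = 14.8 Ω
  L: Z = jωL = j·628.3·0.00414 = 0 + j2.601 Ω
  C: Z = 1/(jωC) = -j/(ω·C) = 0 - j660.4 Ω
Step 3 — Parallel combination: 1/Z_total = 1/R + 1/L + 1/C; Z_total = 0.4469 + j2.533 Ω = 2.572∠80.0° Ω.

Z = 0.4469 + j2.533 Ω = 2.572∠80.0° Ω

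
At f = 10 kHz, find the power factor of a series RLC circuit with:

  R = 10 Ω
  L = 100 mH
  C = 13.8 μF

Step 1 — Angular frequency: ω = 2π·f = 2π·1e+04 = 6.283e+04 rad/s.
Step 2 — Component impedances:
  R: Z = R = 10 Ω
  L: Z = jωL = j·6.283e+04·0.1 = 0 + j6283 Ω
  C: Z = 1/(jωC) = -j/(ω·C) = 0 - j1.153 Ω
Step 3 — Series combination: Z_total = R + L + C = 10 + j6282 Ω = 6282∠89.9° Ω.
Step 4 — Power factor: PF = cos(φ) = Re(Z)/|Z| = 10/6282 = 0.001592.
Step 5 — Type: Im(Z) = 6282 ⇒ lagging (phase φ = 89.9°).

PF = 0.001592 (lagging, φ = 89.9°)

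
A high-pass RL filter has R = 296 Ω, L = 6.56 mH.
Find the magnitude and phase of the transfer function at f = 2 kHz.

Step 1 — Angular frequency: ω = 2π·2000 = 1.257e+04 rad/s.
Step 2 — Transfer function: H(jω) = jωL/(R + jωL).
Step 3 — Numerator jωL = j·82.44; denominator R + jωL = 296 + j82.44.
Step 4 — H = 0.07198 + j0.2585.
Step 5 — Magnitude: |H| = 0.2683 (-11.4 dB); phase: φ = 74.4°.

|H| = 0.2683 (-11.4 dB), φ = 74.4°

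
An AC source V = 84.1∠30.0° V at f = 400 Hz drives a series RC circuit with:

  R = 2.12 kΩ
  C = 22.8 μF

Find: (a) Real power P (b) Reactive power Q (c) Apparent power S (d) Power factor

Step 1 — Angular frequency: ω = 2π·f = 2π·400 = 2513 rad/s.
Step 2 — Component impedances:
  R: Z = R = 2120 Ω
  C: Z = 1/(jωC) = -j/(ω·C) = 0 - j17.45 Ω
Step 3 — Series combination: Z_total = R + C = 2120 - j17.45 Ω = 2120∠-0.5° Ω.
Step 4 — Source phasor: V = 84.1∠30.0° V = 72.83 + j42.05 V.
Step 5 — Current: I = V / Z = 0.03419 + j0.02012 A = 0.03967∠30.5° A.
Step 6 — Complex power: S = V·I* = 3.336 - j0.02746 VA.
Step 7 — Real power: P = Re(S) = 3.336 W.
Step 8 — Reactive power: Q = Im(S) = -0.02746 VAR.
Step 9 — Apparent power: |S| = 3.336 VA.
Step 10 — Power factor: PF = P/|S| = 1 (leading).

(a) P = 3.336 W  (b) Q = -0.02746 VAR  (c) S = 3.336 VA  (d) PF = 1 (leading)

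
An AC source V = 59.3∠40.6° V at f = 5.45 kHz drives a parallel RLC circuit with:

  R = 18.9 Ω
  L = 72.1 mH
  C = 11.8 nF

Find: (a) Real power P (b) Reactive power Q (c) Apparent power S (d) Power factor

Step 1 — Angular frequency: ω = 2π·f = 2π·5450 = 3.424e+04 rad/s.
Step 2 — Component impedances:
  R: Z = R = 18.9 Ω
  L: Z = jωL = j·3.424e+04·0.0721 = 0 + j2469 Ω
  C: Z = 1/(jωC) = -j/(ω·C) = 0 - j2475 Ω
Step 3 — Parallel combination: 1/Z_total = 1/R + 1/L + 1/C; Z_total = 18.9 + j0.0003427 Ω = 18.9∠0.0° Ω.
Step 4 — Source phasor: V = 59.3∠40.6° V = 45.02 + j38.59 V.
Step 5 — Current: I = V / Z = 2.382 + j2.042 A = 3.138∠40.6° A.
Step 6 — Complex power: S = V·I* = 186.1 + j0.003374 VA.
Step 7 — Real power: P = Re(S) = 186.1 W.
Step 8 — Reactive power: Q = Im(S) = 0.003374 VAR.
Step 9 — Apparent power: |S| = 186.1 VA.
Step 10 — Power factor: PF = P/|S| = 1 (lagging).

(a) P = 186.1 W  (b) Q = 0.003374 VAR  (c) S = 186.1 VA  (d) PF = 1 (lagging)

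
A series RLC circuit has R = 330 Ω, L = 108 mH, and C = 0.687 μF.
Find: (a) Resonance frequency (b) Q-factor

Step 1 — Resonance condition Im(Z)=0 gives ω₀ = 1/√(LC).
Step 2 — ω₀ = 1/√(0.108·6.87e-07) = 3671 rad/s.
Step 3 — f₀ = ω₀/(2π) = 584.3 Hz.
Step 4 — Series Q: Q = ω₀L/R = 3671·0.108/330 = 1.201.

(a) f₀ = 584.3 Hz  (b) Q = 1.201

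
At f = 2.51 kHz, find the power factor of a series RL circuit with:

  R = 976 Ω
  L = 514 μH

Step 1 — Angular frequency: ω = 2π·f = 2π·2510 = 1.577e+04 rad/s.
Step 2 — Component impedances:
  R: Z = R = 976 Ω
  L: Z = jωL = j·1.577e+04·0.000514 = 0 + j8.106 Ω
Step 3 — Series combination: Z_total = R + L = 976 + j8.106 Ω = 976∠0.5° Ω.
Step 4 — Power factor: PF = cos(φ) = Re(Z)/|Z| = 976/976 = 1.
Step 5 — Type: Im(Z) = 8.106 ⇒ lagging (phase φ = 0.5°).

PF = 1 (lagging, φ = 0.5°)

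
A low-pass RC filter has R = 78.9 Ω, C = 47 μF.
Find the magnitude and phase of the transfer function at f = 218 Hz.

Step 1 — Angular frequency: ω = 2π·218 = 1370 rad/s.
Step 2 — Transfer function: H(jω) = 1/(1 + jωRC).
Step 3 — Denominator: 1 + jωRC = 1 + j·1370·78.9·4.7e-05 = 1 + j5.079.
Step 4 — H = 0.03731 - j0.1895.
Step 5 — Magnitude: |H| = 0.1932 (-14.3 dB); phase: φ = -78.9°.

|H| = 0.1932 (-14.3 dB), φ = -78.9°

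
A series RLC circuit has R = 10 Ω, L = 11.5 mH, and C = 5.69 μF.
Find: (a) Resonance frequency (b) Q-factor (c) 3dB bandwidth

Step 1 — Resonance: ω₀ = 1/√(LC) = 1/√(0.0115·5.69e-06) = 3909 rad/s.
Step 2 — f₀ = ω₀/(2π) = 622.2 Hz.
Step 3 — Series Q: Q = ω₀L/R = 3909·0.0115/10 = 4.496.
Step 4 — Bandwidth: Δω = ω₀/Q = 869.6 rad/s; BW = Δω/(2π) = 138.4 Hz.

(a) f₀ = 622.2 Hz  (b) Q = 4.496  (c) BW = 138.4 Hz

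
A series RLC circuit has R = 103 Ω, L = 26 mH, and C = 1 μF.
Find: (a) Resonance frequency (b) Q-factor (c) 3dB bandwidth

Step 1 — Resonance: ω₀ = 1/√(LC) = 1/√(0.026·1e-06) = 6202 rad/s.
Step 2 — f₀ = ω₀/(2π) = 987 Hz.
Step 3 — Series Q: Q = ω₀L/R = 6202·0.026/103 = 1.565.
Step 4 — Bandwidth: Δω = ω₀/Q = 3962 rad/s; BW = Δω/(2π) = 630.5 Hz.

(a) f₀ = 987 Hz  (b) Q = 1.565  (c) BW = 630.5 Hz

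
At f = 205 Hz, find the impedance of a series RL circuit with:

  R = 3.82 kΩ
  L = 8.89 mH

Step 1 — Angular frequency: ω = 2π·f = 2π·205 = 1288 rad/s.
Step 2 — Component impedances:
  R: Z = R = 3820 Ω
  L: Z = jωL = j·1288·0.00889 = 0 + j11.45 Ω
Step 3 — Series combination: Z_total = R + L = 3820 + j11.45 Ω = 3820∠0.2° Ω.

Z = 3820 + j11.45 Ω = 3820∠0.2° Ω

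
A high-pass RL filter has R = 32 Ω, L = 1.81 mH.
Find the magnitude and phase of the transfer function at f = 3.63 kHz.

Step 1 — Angular frequency: ω = 2π·3630 = 2.281e+04 rad/s.
Step 2 — Transfer function: H(jω) = jωL/(R + jωL).
Step 3 — Numerator jωL = j·41.28; denominator R + jωL = 32 + j41.28.
Step 4 — H = 0.6247 + j0.4842.
Step 5 — Magnitude: |H| = 0.7904 (-2.0 dB); phase: φ = 37.8°.

|H| = 0.7904 (-2.0 dB), φ = 37.8°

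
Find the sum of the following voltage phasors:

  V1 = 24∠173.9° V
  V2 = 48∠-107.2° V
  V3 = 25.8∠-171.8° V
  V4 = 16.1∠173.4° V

Step 1 — Convert each phasor to rectangular form:
  V1 = 24·(cos(173.9°) + j·sin(173.9°)) = -23.86 + j2.55 V
  V2 = 48·(cos(-107.2°) + j·sin(-107.2°)) = -14.19 - j45.85 V
  V3 = 25.8·(cos(-171.8°) + j·sin(-171.8°)) = -25.54 - j3.68 V
  V4 = 16.1·(cos(173.4°) + j·sin(173.4°)) = -15.99 + j1.85 V
Step 2 — Sum components: V_total = -79.59 - j45.13 V.
Step 3 — Convert to polar: |V_total| = 91.49 V, ∠V_total = -150.4°.

V_total = 91.49∠-150.4° V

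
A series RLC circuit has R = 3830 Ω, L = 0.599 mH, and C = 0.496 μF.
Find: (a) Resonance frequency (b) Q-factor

Step 1 — Resonance condition Im(Z)=0 gives ω₀ = 1/√(LC).
Step 2 — ω₀ = 1/√(0.000599·4.96e-07) = 5.802e+04 rad/s.
Step 3 — f₀ = ω₀/(2π) = 9233 Hz.
Step 4 — Series Q: Q = ω₀L/R = 5.802e+04·0.000599/3830 = 0.009073.

(a) f₀ = 9233 Hz  (b) Q = 0.009073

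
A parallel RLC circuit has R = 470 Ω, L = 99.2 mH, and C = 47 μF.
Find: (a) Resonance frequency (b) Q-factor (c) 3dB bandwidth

Step 1 — Resonance: ω₀ = 1/√(LC) = 1/√(0.0992·4.7e-05) = 463.1 rad/s.
Step 2 — f₀ = ω₀/(2π) = 73.71 Hz.
Step 3 — Parallel Q: Q = R/(ω₀L) = 470/(463.1·0.0992) = 10.23.
Step 4 — Bandwidth: Δω = ω₀/Q = 45.27 rad/s; BW = Δω/(2π) = 7.205 Hz.

(a) f₀ = 73.71 Hz  (b) Q = 10.23  (c) BW = 7.205 Hz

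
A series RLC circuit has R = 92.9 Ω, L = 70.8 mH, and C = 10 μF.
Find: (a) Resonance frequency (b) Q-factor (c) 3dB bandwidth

Step 1 — Resonance condition Im(Z)=0 gives ω₀ = 1/√(LC).
Step 2 — ω₀ = 1/√(0.0708·1e-05) = 1188 rad/s.
Step 3 — f₀ = ω₀/(2π) = 189.1 Hz.
Step 4 — Series Q: Q = ω₀L/R = 1188·0.0708/92.9 = 0.9057.
Step 5 — 3dB bandwidth: Δω = ω₀/Q = 1312 rad/s; BW = Δω/(2π) = 208.8 Hz.

(a) f₀ = 189.1 Hz  (b) Q = 0.9057  (c) BW = 208.8 Hz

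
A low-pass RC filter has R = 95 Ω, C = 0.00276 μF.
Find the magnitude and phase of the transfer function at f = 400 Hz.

Step 1 — Angular frequency: ω = 2π·400 = 2513 rad/s.
Step 2 — Transfer function: H(jω) = 1/(1 + jωRC).
Step 3 — Denominator: 1 + jωRC = 1 + j·2513·95·2.76e-09 = 1 + j0.000659.
Step 4 — H = 1 - j0.000659.
Step 5 — Magnitude: |H| = 1 (-0.0 dB); phase: φ = -0.0°.

|H| = 1 (-0.0 dB), φ = -0.0°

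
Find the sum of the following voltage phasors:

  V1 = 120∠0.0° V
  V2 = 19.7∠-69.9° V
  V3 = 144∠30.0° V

Step 1 — Convert each phasor to rectangular form:
  V1 = 120·(cos(0.0°) + j·sin(0.0°)) = 120 V
  V2 = 19.7·(cos(-69.9°) + j·sin(-69.9°)) = 6.77 - j18.5 V
  V3 = 144·(cos(30.0°) + j·sin(30.0°)) = 124.7 + j72 V
Step 2 — Sum components: V_total = 251.5 + j53.5 V.
Step 3 — Convert to polar: |V_total| = 257.1 V, ∠V_total = 12.0°.

V_total = 257.1∠12.0° V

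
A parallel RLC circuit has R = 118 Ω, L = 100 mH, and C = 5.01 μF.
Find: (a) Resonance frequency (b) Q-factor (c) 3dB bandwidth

Step 1 — Resonance: ω₀ = 1/√(LC) = 1/√(0.1·5.01e-06) = 1413 rad/s.
Step 2 — f₀ = ω₀/(2π) = 224.9 Hz.
Step 3 — Parallel Q: Q = R/(ω₀L) = 118/(1413·0.1) = 0.8352.
Step 4 — Bandwidth: Δω = ω₀/Q = 1692 rad/s; BW = Δω/(2π) = 269.2 Hz.

(a) f₀ = 224.9 Hz  (b) Q = 0.8352  (c) BW = 269.2 Hz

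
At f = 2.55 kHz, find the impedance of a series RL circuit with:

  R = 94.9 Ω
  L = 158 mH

Step 1 — Angular frequency: ω = 2π·f = 2π·2550 = 1.602e+04 rad/s.
Step 2 — Component impedances:
  R: Z = R = 94.9 Ω
  L: Z = jωL = j·1.602e+04·0.158 = 0 + j2531 Ω
Step 3 — Series combination: Z_total = R + L = 94.9 + j2531 Ω = 2533∠87.9° Ω.

Z = 94.9 + j2531 Ω = 2533∠87.9° Ω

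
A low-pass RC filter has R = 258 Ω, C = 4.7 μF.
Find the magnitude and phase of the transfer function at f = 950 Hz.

Step 1 — Angular frequency: ω = 2π·950 = 5969 rad/s.
Step 2 — Transfer function: H(jω) = 1/(1 + jωRC).
Step 3 — Denominator: 1 + jωRC = 1 + j·5969·258·4.7e-06 = 1 + j7.238.
Step 4 — H = 0.01873 - j0.1356.
Step 5 — Magnitude: |H| = 0.1369 (-17.3 dB); phase: φ = -82.1°.

|H| = 0.1369 (-17.3 dB), φ = -82.1°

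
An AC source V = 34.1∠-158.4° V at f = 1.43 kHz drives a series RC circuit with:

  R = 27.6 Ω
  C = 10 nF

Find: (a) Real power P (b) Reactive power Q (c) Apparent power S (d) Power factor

Step 1 — Angular frequency: ω = 2π·f = 2π·1430 = 8985 rad/s.
Step 2 — Component impedances:
  R: Z = R = 27.6 Ω
  C: Z = 1/(jωC) = -j/(ω·C) = 0 - j1.113e+04 Ω
Step 3 — Series combination: Z_total = R + C = 27.6 - j1.113e+04 Ω = 1.113e+04∠-89.9° Ω.
Step 4 — Source phasor: V = 34.1∠-158.4° V = -31.71 - j12.55 V.
Step 5 — Current: I = V / Z = 0.001121 - j0.002851 A = 0.003064∠-68.5° A.
Step 6 — Complex power: S = V·I* = 0.0002591 - j0.1045 VA.
Step 7 — Real power: P = Re(S) = 0.0002591 W.
Step 8 — Reactive power: Q = Im(S) = -0.1045 VAR.
Step 9 — Apparent power: |S| = 0.1045 VA.
Step 10 — Power factor: PF = P/|S| = 0.00248 (leading).

(a) P = 0.0002591 W  (b) Q = -0.1045 VAR  (c) S = 0.1045 VA  (d) PF = 0.00248 (leading)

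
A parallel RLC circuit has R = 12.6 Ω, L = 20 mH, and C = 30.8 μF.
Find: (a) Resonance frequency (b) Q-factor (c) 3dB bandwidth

Step 1 — Resonance: ω₀ = 1/√(LC) = 1/√(0.02·3.08e-05) = 1274 rad/s.
Step 2 — f₀ = ω₀/(2π) = 202.8 Hz.
Step 3 — Parallel Q: Q = R/(ω₀L) = 12.6/(1274·0.02) = 0.4945.
Step 4 — Bandwidth: Δω = ω₀/Q = 2577 rad/s; BW = Δω/(2π) = 410.1 Hz.

(a) f₀ = 202.8 Hz  (b) Q = 0.4945  (c) BW = 410.1 Hz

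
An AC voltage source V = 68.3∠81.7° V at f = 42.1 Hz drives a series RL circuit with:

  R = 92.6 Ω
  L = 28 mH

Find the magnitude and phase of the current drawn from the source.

Step 1 — Angular frequency: ω = 2π·f = 2π·42.1 = 264.5 rad/s.
Step 2 — Component impedances:
  R: Z = R = 92.6 Ω
  L: Z = jωL = j·264.5·0.028 = 0 + j7.407 Ω
Step 3 — Series combination: Z_total = R + L = 92.6 + j7.407 Ω = 92.9∠4.6° Ω.
Step 4 — Source phasor: V = 68.3∠81.7° V = 9.86 + j67.58 V.
Step 5 — Ohm's law: I = V / Z_total = (9.86 + j67.58) / (92.6 + j7.407) = 0.1638 + j0.7168 A.
Step 6 — Convert to polar: |I| = 0.7352 A, ∠I = 77.1°.

I = 0.7352∠77.1° A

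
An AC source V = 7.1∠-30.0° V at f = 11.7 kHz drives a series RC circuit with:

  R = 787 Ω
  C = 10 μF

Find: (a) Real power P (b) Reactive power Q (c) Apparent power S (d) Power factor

Step 1 — Angular frequency: ω = 2π·f = 2π·1.17e+04 = 7.351e+04 rad/s.
Step 2 — Component impedances:
  R: Z = R = 787 Ω
  C: Z = 1/(jωC) = -j/(ω·C) = 0 - j1.36 Ω
Step 3 — Series combination: Z_total = R + C = 787 - j1.36 Ω = 787∠-0.1° Ω.
Step 4 — Source phasor: V = 7.1∠-30.0° V = 6.149 - j3.55 V.
Step 5 — Current: I = V / Z = 0.007821 - j0.004497 A = 0.009022∠-29.9° A.
Step 6 — Complex power: S = V·I* = 0.06405 - j0.0001107 VA.
Step 7 — Real power: P = Re(S) = 0.06405 W.
Step 8 — Reactive power: Q = Im(S) = -0.0001107 VAR.
Step 9 — Apparent power: |S| = 0.06405 VA.
Step 10 — Power factor: PF = P/|S| = 1 (leading).

(a) P = 0.06405 W  (b) Q = -0.0001107 VAR  (c) S = 0.06405 VA  (d) PF = 1 (leading)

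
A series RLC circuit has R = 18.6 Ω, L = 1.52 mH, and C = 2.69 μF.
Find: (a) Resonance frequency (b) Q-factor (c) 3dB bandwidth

Step 1 — Resonance: ω₀ = 1/√(LC) = 1/√(0.00152·2.69e-06) = 1.564e+04 rad/s.
Step 2 — f₀ = ω₀/(2π) = 2489 Hz.
Step 3 — Series Q: Q = ω₀L/R = 1.564e+04·0.00152/18.6 = 1.278.
Step 4 — Bandwidth: Δω = ω₀/Q = 1.224e+04 rad/s; BW = Δω/(2π) = 1948 Hz.

(a) f₀ = 2489 Hz  (b) Q = 1.278  (c) BW = 1948 Hz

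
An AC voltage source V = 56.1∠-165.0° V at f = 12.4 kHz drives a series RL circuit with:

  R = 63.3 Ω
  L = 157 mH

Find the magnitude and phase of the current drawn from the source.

Step 1 — Angular frequency: ω = 2π·f = 2π·1.24e+04 = 7.791e+04 rad/s.
Step 2 — Component impedances:
  R: Z = R = 63.3 Ω
  L: Z = jωL = j·7.791e+04·0.157 = 0 + j1.223e+04 Ω
Step 3 — Series combination: Z_total = R + L = 63.3 + j1.223e+04 Ω = 1.223e+04∠89.7° Ω.
Step 4 — Source phasor: V = 56.1∠-165.0° V = -54.19 - j14.52 V.
Step 5 — Ohm's law: I = V / Z_total = (-54.19 - j14.52) / (63.3 + j1.223e+04) = -0.00121 + j0.004424 A.
Step 6 — Convert to polar: |I| = 0.004586 A, ∠I = 105.3°.

I = 0.004586∠105.3° A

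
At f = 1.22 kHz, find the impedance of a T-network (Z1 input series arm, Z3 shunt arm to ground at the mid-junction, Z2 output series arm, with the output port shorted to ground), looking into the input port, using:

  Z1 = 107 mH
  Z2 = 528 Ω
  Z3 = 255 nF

Step 1 — Angular frequency: ω = 2π·f = 2π·1220 = 7665 rad/s.
Step 2 — Component impedances:
  Z1: Z = jωL = j·7665·0.107 = 0 + j820.2 Ω
  Z2: Z = R = 528 Ω
  Z3: Z = 1/(jωC) = -j/(ω·C) = 0 - j511.6 Ω
Step 3 — With the output port shorted to ground, the output series arm Z2 runs from the junction to ground; the shunt arm Z3 also runs from the junction to ground. They appear in parallel: Z3 || Z2 = 255.7 - j263.9 Ω.
Step 4 — Series with input arm Z1: Z_in = Z1 + (Z3 || Z2) = 255.7 + j556.3 Ω = 612.3∠65.3° Ω.

Z = 255.7 + j556.3 Ω = 612.3∠65.3° Ω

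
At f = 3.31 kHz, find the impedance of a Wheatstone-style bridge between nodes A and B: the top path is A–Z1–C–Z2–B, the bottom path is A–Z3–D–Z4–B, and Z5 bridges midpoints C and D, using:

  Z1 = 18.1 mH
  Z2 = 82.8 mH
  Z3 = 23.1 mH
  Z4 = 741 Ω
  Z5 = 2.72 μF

Step 1 — Angular frequency: ω = 2π·f = 2π·3310 = 2.08e+04 rad/s.
Step 2 — Component impedances:
  Z1: Z = jωL = j·2.08e+04·0.0181 = 0 + j376.4 Ω
  Z2: Z = jωL = j·2.08e+04·0.0828 = 0 + j1722 Ω
  Z3: Z = jωL = j·2.08e+04·0.0231 = 0 + j480.4 Ω
  Z4: Z = R = 741 Ω
  Z5: Z = 1/(jωC) = -j/(ω·C) = 0 - j17.68 Ω
Step 3 — Bridge requires nodal analysis (the Z5 bridge couples midpoints C and D, so the two paths cannot be reduced to a simple series/parallel combination). Setting node B to ground and injecting 1 A at node A, the 3-node admittance system at A, C, D solves to V_A = Z_AB = 630.6 + j479.5 Ω = 792.2∠37.3° Ω.

Z = 630.6 + j479.5 Ω = 792.2∠37.3° Ω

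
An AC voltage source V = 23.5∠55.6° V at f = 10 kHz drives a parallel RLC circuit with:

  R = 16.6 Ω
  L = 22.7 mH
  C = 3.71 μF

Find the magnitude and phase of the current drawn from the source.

Step 1 — Angular frequency: ω = 2π·f = 2π·1e+04 = 6.283e+04 rad/s.
Step 2 — Component impedances:
  R: Z = R = 16.6 Ω
  L: Z = jωL = j·6.283e+04·0.0227 = 0 + j1426 Ω
  C: Z = 1/(jωC) = -j/(ω·C) = 0 - j4.29 Ω
Step 3 — Parallel combination: 1/Z_total = 1/R + 1/L + 1/C; Z_total = 1.045 - j4.032 Ω = 4.165∠-75.5° Ω.
Step 4 — Source phasor: V = 23.5∠55.6° V = 13.28 + j19.39 V.
Step 5 — Ohm's law: I = V / Z_total = (13.28 + j19.39) / (1.045 - j4.032) = -3.707 + j4.254 A.
Step 6 — Convert to polar: |I| = 5.642 A, ∠I = 131.1°.

I = 5.642∠131.1° A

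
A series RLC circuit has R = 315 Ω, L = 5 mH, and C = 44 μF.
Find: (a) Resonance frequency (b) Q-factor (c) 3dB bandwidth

Step 1 — Resonance: ω₀ = 1/√(LC) = 1/√(0.005·4.4e-05) = 2132 rad/s.
Step 2 — f₀ = ω₀/(2π) = 339.3 Hz.
Step 3 — Series Q: Q = ω₀L/R = 2132·0.005/315 = 0.03384.
Step 4 — Bandwidth: Δω = ω₀/Q = 6.3e+04 rad/s; BW = Δω/(2π) = 1.003e+04 Hz.

(a) f₀ = 339.3 Hz  (b) Q = 0.03384  (c) BW = 1.003e+04 Hz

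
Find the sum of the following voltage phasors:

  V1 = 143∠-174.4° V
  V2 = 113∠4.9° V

Step 1 — Convert each phasor to rectangular form:
  V1 = 143·(cos(-174.4°) + j·sin(-174.4°)) = -142.3 - j13.95 V
  V2 = 113·(cos(4.9°) + j·sin(4.9°)) = 112.6 + j9.652 V
Step 2 — Sum components: V_total = -29.73 - j4.302 V.
Step 3 — Convert to polar: |V_total| = 30.04 V, ∠V_total = -171.8°.

V_total = 30.04∠-171.8° V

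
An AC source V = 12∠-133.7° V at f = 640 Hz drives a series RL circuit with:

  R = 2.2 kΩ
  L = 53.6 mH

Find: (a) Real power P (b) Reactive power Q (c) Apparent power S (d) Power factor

Step 1 — Angular frequency: ω = 2π·f = 2π·640 = 4021 rad/s.
Step 2 — Component impedances:
  R: Z = R = 2200 Ω
  L: Z = jωL = j·4021·0.0536 = 0 + j215.5 Ω
Step 3 — Series combination: Z_total = R + L = 2200 + j215.5 Ω = 2211∠5.6° Ω.
Step 4 — Source phasor: V = 12∠-133.7° V = -8.291 - j8.676 V.
Step 5 — Current: I = V / Z = -0.004115 - j0.00354 A = 0.005429∠-139.3° A.
Step 6 — Complex power: S = V·I* = 0.06483 + j0.006352 VA.
Step 7 — Real power: P = Re(S) = 0.06483 W.
Step 8 — Reactive power: Q = Im(S) = 0.006352 VAR.
Step 9 — Apparent power: |S| = 0.06514 VA.
Step 10 — Power factor: PF = P/|S| = 0.9952 (lagging).

(a) P = 0.06483 W  (b) Q = 0.006352 VAR  (c) S = 0.06514 VA  (d) PF = 0.9952 (lagging)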